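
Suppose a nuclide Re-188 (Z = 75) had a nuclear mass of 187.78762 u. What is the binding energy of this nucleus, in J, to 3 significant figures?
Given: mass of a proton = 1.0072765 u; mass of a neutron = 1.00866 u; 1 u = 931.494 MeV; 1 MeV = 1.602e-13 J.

With 75 protons and 113 neutrons (A = 188):
Mass of separated nucleons = 75(1.0072765) + 113(1.00866) = 75.5457375 + 113.97858 = 189.5243175 u
Mass defect Δm = 189.5243175 − 187.78762 = 1.7366975 u
Converting to energy: 1.7366975 u × 931.494 MeV/u = 1617.72 MeV
In joules: 1617.72 MeV × 1.602e-13 J/MeV = 2.5916e-10 J

2.59e-10 J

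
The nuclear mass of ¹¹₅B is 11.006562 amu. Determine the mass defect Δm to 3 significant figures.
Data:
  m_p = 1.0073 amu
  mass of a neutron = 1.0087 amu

0.0821 amu

With 5 protons and 6 neutrons (A = 11):
Mass of separated nucleons = 5(1.0073) + 6(1.0087) = 5.0365 + 6.0522 = 11.0887 amu
The mass defect is 11.0887 − 11.006562 = 0.082138 amu.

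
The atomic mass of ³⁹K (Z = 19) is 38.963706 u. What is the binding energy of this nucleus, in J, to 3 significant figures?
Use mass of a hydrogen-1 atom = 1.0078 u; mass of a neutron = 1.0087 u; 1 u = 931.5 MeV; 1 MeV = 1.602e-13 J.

5.35e-11 J

The nucleus contains 19 protons and 39 − 19 = 20 neutrons.
Total constituent mass: 19 × 1.0078 + 20 × 1.0087 = 39.3222 u
Mass defect Δm = 39.3222 − 38.963706 = 0.358494 u
E_B = 0.358494 × 931.5 = 333.937 MeV
In joules: 333.937 MeV × 1.602e-13 J/MeV = 5.3497e-11 J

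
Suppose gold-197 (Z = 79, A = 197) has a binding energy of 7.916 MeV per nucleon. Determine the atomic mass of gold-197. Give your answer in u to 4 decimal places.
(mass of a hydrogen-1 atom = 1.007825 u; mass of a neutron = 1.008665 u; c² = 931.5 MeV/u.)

196.9665 u

Total binding energy = 197 × 7.916 = 1559.452 MeV
Mass defect = 1559.452 MeV / (931.5 MeV/u) = 1.674130 u
Constituent mass = 79(1.007825) + 118(1.008665) = 198.640645 u
Atomic mass = 198.640645 − 1.674130 = 196.966515 u ≈ 196.9665 u (to 4 decimal places)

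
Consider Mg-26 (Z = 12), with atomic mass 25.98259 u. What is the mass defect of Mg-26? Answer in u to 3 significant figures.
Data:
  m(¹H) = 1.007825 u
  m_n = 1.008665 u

Z = 12, so N = A − Z = 26 − 12 = 14.
Mass of separated nucleons = 12(1.007825) + 14(1.008665) = 12.093900 + 14.121310 = 26.215210 u
Mass defect Δm = 26.215210 − 25.98259 = 0.232620 u

0.233 u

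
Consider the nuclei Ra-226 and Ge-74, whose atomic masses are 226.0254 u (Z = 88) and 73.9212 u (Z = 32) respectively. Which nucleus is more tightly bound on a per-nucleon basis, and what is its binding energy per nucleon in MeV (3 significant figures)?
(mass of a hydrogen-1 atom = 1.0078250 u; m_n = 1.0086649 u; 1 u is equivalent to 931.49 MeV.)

Ra-226: Σm = 88(1.0078250) + 138(1.0086649) = 227.8843562 u; Δm = 1.8589562 u; E_B = 1731.6 MeV; E_B/A = 7.662 MeV
Ge-74: Σm = 32(1.0078250) + 42(1.0086649) = 74.6143258 u; Δm = 0.6931258 u; E_B = 645.64 MeV; E_B/A = 8.7249 MeV
Ge-74 has the higher binding energy per nucleon, so it is the more tightly bound nucleus.

Ge-74; 8.72 MeV/nucleon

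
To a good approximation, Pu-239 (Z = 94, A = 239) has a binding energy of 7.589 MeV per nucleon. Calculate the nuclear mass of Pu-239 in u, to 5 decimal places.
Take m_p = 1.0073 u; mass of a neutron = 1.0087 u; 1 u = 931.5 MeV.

Total binding energy = 239 × 7.589 = 1813.771 MeV
Mass defect = 1813.771 MeV / (931.5 MeV/u) = 1.9471508 u
Constituent mass = 94(1.0073) + 145(1.0087) = 240.9477 u
Nuclear mass = 240.9477 − 1.9471508 = 239.0005492 u ≈ 239.00055 u (to 5 decimal places)

239.00055 u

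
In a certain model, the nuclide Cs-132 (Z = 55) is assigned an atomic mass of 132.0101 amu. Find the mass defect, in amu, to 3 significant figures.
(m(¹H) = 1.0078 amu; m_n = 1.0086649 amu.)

1.09 amu

With 55 protons and 77 neutrons (A = 132):
Σm = 55·m(¹H) + 77·m_n = 55.4290 + 77.6671973 = 133.0961973 amu
Mass defect Δm = 133.0961973 − 132.0101 = 1.0860973 amu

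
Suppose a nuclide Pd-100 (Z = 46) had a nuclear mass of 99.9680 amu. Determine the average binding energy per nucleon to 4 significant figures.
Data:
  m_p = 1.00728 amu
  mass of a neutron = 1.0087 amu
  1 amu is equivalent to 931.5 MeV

Σm = 46·m_p + 54·m_n = 46.33488 + 54.4698 = 100.80468 amu
The mass defect is 100.80468 − 99.9680 = 0.83668 amu.
Binding energy = Δm·c² = 0.83668 × 931.5 MeV/amu = 779.367 MeV
Per nucleon: 779.367 / 100 = 7.794 MeV

7.794 MeV/nucleon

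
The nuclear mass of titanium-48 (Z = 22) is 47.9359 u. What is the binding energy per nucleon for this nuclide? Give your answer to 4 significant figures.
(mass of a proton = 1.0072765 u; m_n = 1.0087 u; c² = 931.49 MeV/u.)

Total constituent mass: 22 × 1.0072765 + 26 × 1.0087 = 48.3862830 u
Δm = 48.3862830 − 47.9359 = 0.4503830 u
Converting to energy: 0.4503830 u × 931.49 MeV/u = 419.527 MeV
BE/A = 419.527 MeV / 48 = 8.740 MeV/nucleon

8.740 MeV/nucleon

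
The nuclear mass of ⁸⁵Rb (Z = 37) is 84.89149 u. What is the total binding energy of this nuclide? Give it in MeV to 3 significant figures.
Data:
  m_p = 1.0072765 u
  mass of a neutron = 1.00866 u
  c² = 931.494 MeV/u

739 MeV

With 37 protons and 48 neutrons (A = 85):
Σm = 37·m_p + 48·m_n = 37.2692305 + 48.41568 = 85.6849105 u
Δm = 85.6849105 − 84.89149 = 0.7934205 u
Binding energy = Δm·c² = 0.7934205 × 931.494 MeV/u = 739.066 MeV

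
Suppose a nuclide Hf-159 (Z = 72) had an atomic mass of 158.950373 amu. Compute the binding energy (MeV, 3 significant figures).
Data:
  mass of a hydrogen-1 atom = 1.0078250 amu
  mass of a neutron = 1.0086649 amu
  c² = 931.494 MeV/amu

Total constituent mass: 72 × 1.0078250 + 87 × 1.0086649 = 160.3172463 amu
Δm = 160.3172463 − 158.950373 = 1.3668733 amu
E_B = 1.3668733 × 931.494 = 1273.23 MeV

1270 MeV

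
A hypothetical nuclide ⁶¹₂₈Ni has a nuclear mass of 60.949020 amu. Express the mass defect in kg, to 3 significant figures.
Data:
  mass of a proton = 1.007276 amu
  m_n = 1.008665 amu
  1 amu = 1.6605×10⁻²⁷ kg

8.98e-28 kg

Mass of separated nucleons = 28(1.007276) + 33(1.008665) = 28.203728 + 33.285945 = 61.489673 amu
The mass defect is 61.489673 − 60.949020 = 0.540653 amu.
In SI units: 0.540653 amu × 1.6605×10⁻²⁷ kg/amu = 8.9775e-28 kg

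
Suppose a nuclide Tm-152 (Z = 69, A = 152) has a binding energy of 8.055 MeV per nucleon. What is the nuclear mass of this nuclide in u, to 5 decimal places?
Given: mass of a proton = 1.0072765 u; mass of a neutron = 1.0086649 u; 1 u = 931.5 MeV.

151.90687 u

Total binding energy = 152 × 8.055 = 1224.360 MeV
Mass defect = 1224.360 MeV / (931.5 MeV/u) = 1.3143961 u
Constituent mass = 69(1.0072765) + 83(1.0086649) = 153.2212652 u
Nuclear mass = 153.2212652 − 1.3143961 = 151.9068691 u ≈ 151.90687 u (to 5 decimal places)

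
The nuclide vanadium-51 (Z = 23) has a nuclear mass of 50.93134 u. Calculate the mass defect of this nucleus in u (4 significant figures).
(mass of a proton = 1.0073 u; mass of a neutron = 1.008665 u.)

Z = 23, so N = A − Z = 51 − 23 = 28.
Σm = 23·m_p + 28·m_n = 23.1679 + 28.242620 = 51.410520 u
Mass defect Δm = 51.410520 − 50.93134 = 0.479180 u

0.4792 u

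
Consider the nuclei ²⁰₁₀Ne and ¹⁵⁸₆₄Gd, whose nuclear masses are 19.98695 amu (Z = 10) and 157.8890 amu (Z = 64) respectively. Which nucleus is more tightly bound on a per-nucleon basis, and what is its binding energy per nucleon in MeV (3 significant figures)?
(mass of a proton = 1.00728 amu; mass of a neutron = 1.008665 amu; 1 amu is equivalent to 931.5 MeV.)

²⁰₁₀Ne: Σm = 10(1.00728) + 10(1.008665) = 20.159450 amu; Δm = 0.172500 amu; E_B = 160.68 MeV; E_B/A = 8.034 MeV
¹⁵⁸₆₄Gd: Σm = 64(1.00728) + 94(1.008665) = 159.280430 amu; Δm = 1.391430 amu; E_B = 1296.1 MeV; E_B/A = 8.203 MeV
¹⁵⁸₆₄Gd has the higher binding energy per nucleon, so it is the more tightly bound nucleus.

¹⁵⁸₆₄Gd; 8.20 MeV/nucleon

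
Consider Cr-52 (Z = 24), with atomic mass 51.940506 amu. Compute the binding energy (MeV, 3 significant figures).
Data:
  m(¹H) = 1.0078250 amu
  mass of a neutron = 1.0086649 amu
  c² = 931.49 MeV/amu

The nucleus contains 24 protons and 52 − 24 = 28 neutrons.
Mass of separated nucleons = 24(1.0078250) + 28(1.0086649) = 24.1878000 + 28.2426172 = 52.4304172 amu
The mass defect is 52.4304172 − 51.940506 = 0.4899112 amu.
E_B = 0.4899112 × 931.49 = 456.347 MeV

456 MeV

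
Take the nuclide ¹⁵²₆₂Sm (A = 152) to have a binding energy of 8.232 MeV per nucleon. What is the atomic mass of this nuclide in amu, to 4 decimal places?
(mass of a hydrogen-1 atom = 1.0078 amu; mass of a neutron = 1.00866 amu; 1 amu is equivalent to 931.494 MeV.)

151.9197 amu

Total binding energy = 152 × 8.232 = 1251.264 MeV
Mass defect = 1251.264 MeV / (931.494 MeV/amu) = 1.343287 amu
Constituent mass = 62(1.0078) + 90(1.00866) = 153.26300 amu
Atomic mass = 153.26300 − 1.343287 = 151.919713 amu ≈ 151.9197 amu (to 4 decimal places)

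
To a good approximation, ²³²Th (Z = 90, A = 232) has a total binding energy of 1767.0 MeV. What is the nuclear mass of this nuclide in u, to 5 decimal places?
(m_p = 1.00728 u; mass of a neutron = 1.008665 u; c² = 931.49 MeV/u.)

231.98867 u

Mass defect = 1767.0 MeV / (931.49 MeV/u) = 1.8969608 u
Constituent mass = 90(1.00728) + 142(1.008665) = 233.885630 u
Nuclear mass = 233.885630 − 1.8969608 = 231.9886692 u ≈ 231.98867 u (to 5 decimal places)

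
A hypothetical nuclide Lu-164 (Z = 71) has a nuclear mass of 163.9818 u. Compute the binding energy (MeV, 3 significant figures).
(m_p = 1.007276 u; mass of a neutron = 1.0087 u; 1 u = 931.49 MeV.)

1250 MeV

Z = 71, so N = A − Z = 164 − 71 = 93.
Mass of separated nucleons = 71(1.007276) + 93(1.0087) = 71.516596 + 93.8091 = 165.325696 u
The mass defect is 165.325696 − 163.9818 = 1.343896 u.
Converting to energy: 1.343896 u × 931.49 MeV/u = 1251.83 MeV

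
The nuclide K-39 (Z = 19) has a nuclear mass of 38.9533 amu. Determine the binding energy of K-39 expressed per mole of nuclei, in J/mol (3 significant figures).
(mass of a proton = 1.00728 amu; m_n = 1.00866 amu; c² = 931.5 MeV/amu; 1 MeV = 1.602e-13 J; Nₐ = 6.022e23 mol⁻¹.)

3.22e+13 J/mol

Σm = 19·m_p + 20·m_n = 19.13832 + 20.17320 = 39.31152 amu
Δm = 39.31152 − 38.9533 = 0.35822 amu
E_B = 0.35822 × 931.5 = 333.682 MeV
Per nucleus in joules: 333.682 MeV × 1.602e-13 J/MeV = 5.3456e-11 J
Per mole: 5.3456e-11 J × 6.022e23 mol⁻¹ = 3.2191e+13 J/mol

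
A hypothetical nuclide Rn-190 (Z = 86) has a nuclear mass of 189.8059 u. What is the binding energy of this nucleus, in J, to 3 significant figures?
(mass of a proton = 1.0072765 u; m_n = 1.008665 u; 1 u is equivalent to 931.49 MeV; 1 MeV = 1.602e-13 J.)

Z = 86, so N = A − Z = 190 − 86 = 104.
Σm = 86·m_p + 104·m_n = 86.6257790 + 104.901160 = 191.5269390 u
Mass defect Δm = 191.5269390 − 189.8059 = 1.7210390 u
Converting to energy: 1.7210390 u × 931.49 MeV/u = 1603.13 MeV
In joules: 1603.13 MeV × 1.602e-13 J/MeV = 2.5682e-10 J

2.57e-10 J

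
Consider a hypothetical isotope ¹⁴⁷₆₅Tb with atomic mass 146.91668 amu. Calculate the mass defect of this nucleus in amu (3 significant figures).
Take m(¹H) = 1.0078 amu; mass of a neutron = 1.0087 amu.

1.30 amu

Total constituent mass: 65 × 1.0078 + 82 × 1.0087 = 148.2204 amu
The mass defect is 148.2204 − 146.91668 = 1.30372 amu.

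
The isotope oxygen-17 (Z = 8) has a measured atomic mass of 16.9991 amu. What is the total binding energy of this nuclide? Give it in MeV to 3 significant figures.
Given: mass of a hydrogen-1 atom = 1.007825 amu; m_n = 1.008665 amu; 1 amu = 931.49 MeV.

Total constituent mass: 8 × 1.007825 + 9 × 1.008665 = 17.140585 amu
The mass defect is 17.140585 − 16.9991 = 0.141485 amu.
E_B = 0.141485 × 931.49 = 131.792 MeV

132 MeV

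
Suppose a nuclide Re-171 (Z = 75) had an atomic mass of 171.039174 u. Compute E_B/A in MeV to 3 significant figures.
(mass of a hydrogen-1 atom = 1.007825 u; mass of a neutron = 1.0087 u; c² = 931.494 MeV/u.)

7.53 MeV/nucleon

The nucleus contains 75 protons and 171 − 75 = 96 neutrons.
Mass of separated nucleons = 75(1.007825) + 96(1.0087) = 75.586875 + 96.8352 = 172.422075 u
Mass defect Δm = 172.422075 − 171.039174 = 1.382901 u
E_B = 1.382901 × 931.494 = 1288.16 MeV
Per nucleon: 1288.16 / 171 = 7.533 MeV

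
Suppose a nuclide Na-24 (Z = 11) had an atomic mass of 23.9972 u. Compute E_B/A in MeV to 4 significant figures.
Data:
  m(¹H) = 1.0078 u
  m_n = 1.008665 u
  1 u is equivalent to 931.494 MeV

The nucleus contains 11 protons and 24 − 11 = 13 neutrons.
Mass of separated nucleons = 11(1.0078) + 13(1.008665) = 11.0858 + 13.112645 = 24.198445 u
The mass defect is 24.198445 − 23.9972 = 0.201245 u.
E_B = 0.201245 × 931.494 = 187.459 MeV
Per nucleon: 187.459 / 24 = 7.811 MeV

7.811 MeV/nucleon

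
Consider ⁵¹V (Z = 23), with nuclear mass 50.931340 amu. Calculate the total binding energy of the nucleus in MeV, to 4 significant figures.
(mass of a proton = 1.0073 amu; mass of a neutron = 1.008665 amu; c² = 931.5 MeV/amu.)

The nucleus contains 23 protons and 51 − 23 = 28 neutrons.
Total constituent mass: 23 × 1.0073 + 28 × 1.008665 = 51.410520 amu
Δm = 51.410520 − 50.931340 = 0.479180 amu
E_B = 0.479180 × 931.5 = 446.356 MeV

446.4 MeV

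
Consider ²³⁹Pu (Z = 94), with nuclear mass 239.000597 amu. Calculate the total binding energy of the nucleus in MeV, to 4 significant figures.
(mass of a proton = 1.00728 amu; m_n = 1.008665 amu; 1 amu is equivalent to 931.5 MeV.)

1807 MeV

Total constituent mass: 94 × 1.00728 + 145 × 1.008665 = 240.940745 amu
The mass defect is 240.940745 − 239.000597 = 1.940148 amu.
Binding energy = Δm·c² = 1.940148 × 931.5 MeV/amu = 1807.25 MeV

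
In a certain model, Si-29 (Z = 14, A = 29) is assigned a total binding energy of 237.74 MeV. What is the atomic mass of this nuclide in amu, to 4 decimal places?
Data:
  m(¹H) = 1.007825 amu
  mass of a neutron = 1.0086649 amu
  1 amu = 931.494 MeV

28.9843 amu

Mass defect = 237.74 MeV / (931.494 MeV/amu) = 0.255224 amu
Constituent mass = 14(1.007825) + 15(1.0086649) = 29.2395235 amu
Atomic mass = 29.2395235 − 0.255224 = 28.9842995 amu ≈ 28.9843 amu (to 4 decimal places)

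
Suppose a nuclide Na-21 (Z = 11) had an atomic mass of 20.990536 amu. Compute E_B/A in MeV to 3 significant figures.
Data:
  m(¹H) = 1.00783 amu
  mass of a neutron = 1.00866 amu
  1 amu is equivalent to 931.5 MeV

Z = 11, so N = A − Z = 21 − 11 = 10.
Mass of separated nucleons = 11(1.00783) + 10(1.00866) = 11.08613 + 10.08660 = 21.17273 amu
Δm = 21.17273 − 20.990536 = 0.182194 amu
Binding energy = Δm·c² = 0.182194 × 931.5 MeV/amu = 169.714 MeV
Per nucleon: 169.714 / 21 = 8.082 MeV

8.08 MeV/nucleon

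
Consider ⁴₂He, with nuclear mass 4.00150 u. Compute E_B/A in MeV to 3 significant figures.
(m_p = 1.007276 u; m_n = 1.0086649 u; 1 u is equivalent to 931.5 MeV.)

Total constituent mass: 2 × 1.007276 + 2 × 1.0086649 = 4.0318818 u
Δm = 4.0318818 − 4.00150 = 0.0303818 u
E_B = 0.0303818 × 931.5 = 28.3006 MeV
Dividing by A = 4 gives 7.075 MeV per nucleon.

7.08 MeV/nucleon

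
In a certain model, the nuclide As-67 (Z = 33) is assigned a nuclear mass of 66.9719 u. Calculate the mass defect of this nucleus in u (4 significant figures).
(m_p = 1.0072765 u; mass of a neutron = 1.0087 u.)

Σm = 33·m_p + 34·m_n = 33.2401245 + 34.2958 = 67.5359245 u
Δm = 67.5359245 − 66.9719 = 0.5640245 u

0.5640 u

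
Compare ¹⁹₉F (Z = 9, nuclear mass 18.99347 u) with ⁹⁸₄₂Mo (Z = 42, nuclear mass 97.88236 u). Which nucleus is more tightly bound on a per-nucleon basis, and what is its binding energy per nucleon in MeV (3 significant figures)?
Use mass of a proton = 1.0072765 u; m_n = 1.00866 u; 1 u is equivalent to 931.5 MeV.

⁹⁸₄₂Mo; 8.63 MeV/nucleon

¹⁹₉F: Σm = 9(1.0072765) + 10(1.00866) = 19.1520885 u; Δm = 0.1586185 u; E_B = 147.75 MeV; E_B/A = 7.776 MeV
⁹⁸₄₂Mo: Σm = 42(1.0072765) + 56(1.00866) = 98.7905730 u; Δm = 0.9082130 u; E_B = 846.00 MeV; E_B/A = 8.633 MeV
⁹⁸₄₂Mo has the higher binding energy per nucleon, so it is the more tightly bound nucleus.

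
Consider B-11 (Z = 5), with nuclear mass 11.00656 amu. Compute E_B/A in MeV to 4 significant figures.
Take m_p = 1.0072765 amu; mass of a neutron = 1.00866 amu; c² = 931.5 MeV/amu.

6.925 MeV/nucleon

Σm = 5·m_p + 6·m_n = 5.0363825 + 6.05196 = 11.0883425 amu
The mass defect is 11.0883425 − 11.00656 = 0.0817825 amu.
Converting to energy: 0.0817825 amu × 931.5 MeV/amu = 76.1804 MeV
BE/A = 76.1804 MeV / 11 = 6.925 MeV/nucleon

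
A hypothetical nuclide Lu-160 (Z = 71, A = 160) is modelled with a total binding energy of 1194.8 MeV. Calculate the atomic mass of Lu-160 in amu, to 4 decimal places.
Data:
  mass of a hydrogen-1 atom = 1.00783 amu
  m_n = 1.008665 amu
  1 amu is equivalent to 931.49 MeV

Mass defect = 1194.8 MeV / (931.49 MeV/amu) = 1.282676 amu
Constituent mass = 71(1.00783) + 89(1.008665) = 161.327115 amu
Atomic mass = 161.327115 − 1.282676 = 160.044439 amu ≈ 160.0444 amu (to 4 decimal places)

160.0444 amu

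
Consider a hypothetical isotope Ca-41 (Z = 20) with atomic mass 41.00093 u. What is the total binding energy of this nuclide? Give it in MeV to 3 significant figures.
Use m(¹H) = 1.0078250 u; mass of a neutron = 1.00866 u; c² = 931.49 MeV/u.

Total constituent mass: 20 × 1.0078250 + 21 × 1.00866 = 41.3383600 u
Mass defect Δm = 41.3383600 − 41.00093 = 0.3374300 u
Converting to energy: 0.3374300 u × 931.49 MeV/u = 314.313 MeV

314 MeV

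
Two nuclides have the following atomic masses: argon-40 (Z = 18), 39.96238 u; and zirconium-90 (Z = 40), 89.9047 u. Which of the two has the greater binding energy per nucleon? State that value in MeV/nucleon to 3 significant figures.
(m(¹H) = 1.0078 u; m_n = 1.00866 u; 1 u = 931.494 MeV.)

argon-40: Σm = 18(1.0078) + 22(1.00866) = 40.33092 u; Δm = 0.36854 u; E_B = 343.29 MeV; E_B/A = 8.582 MeV
zirconium-90: Σm = 40(1.0078) + 50(1.00866) = 90.74500 u; Δm = 0.84030 u; E_B = 782.73 MeV; E_B/A = 8.697 MeV
zirconium-90 has the higher binding energy per nucleon, so it is the more tightly bound nucleus.

zirconium-90; 8.70 MeV/nucleon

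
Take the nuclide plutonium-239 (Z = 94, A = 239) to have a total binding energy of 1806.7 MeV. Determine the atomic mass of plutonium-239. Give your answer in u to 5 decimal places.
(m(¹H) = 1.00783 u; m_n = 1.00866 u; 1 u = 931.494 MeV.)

239.05215 u

Mass defect = 1806.7 MeV / (931.494 MeV/u) = 1.9395723 u
Constituent mass = 94(1.00783) + 145(1.00866) = 240.99172 u
Atomic mass = 240.99172 − 1.9395723 = 239.0521477 u ≈ 239.05215 u (to 5 decimal places)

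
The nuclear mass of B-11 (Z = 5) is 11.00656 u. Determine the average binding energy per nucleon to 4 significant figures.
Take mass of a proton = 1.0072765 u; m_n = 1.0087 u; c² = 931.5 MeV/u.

With 5 protons and 6 neutrons (A = 11):
Σm = 5·m_p + 6·m_n = 5.0363825 + 6.0522 = 11.0885825 u
Δm = 11.0885825 − 11.00656 = 0.0820225 u
Converting to energy: 0.0820225 u × 931.5 MeV/u = 76.4040 MeV
Per nucleon: 76.4040 / 11 = 6.946 MeV

6.946 MeV/nucleon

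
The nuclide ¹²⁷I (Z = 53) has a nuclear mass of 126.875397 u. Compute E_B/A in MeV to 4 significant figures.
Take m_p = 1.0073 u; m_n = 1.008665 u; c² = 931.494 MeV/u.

8.455 MeV/nucleon

Z = 53, so N = A − Z = 127 − 53 = 74.
Σm = 53·m_p + 74·m_n = 53.3869 + 74.641210 = 128.028110 u
The mass defect is 128.028110 − 126.875397 = 1.152713 u.
Binding energy = Δm·c² = 1.152713 × 931.494 MeV/u = 1073.75 MeV
Per nucleon: 1073.75 / 127 = 8.455 MeV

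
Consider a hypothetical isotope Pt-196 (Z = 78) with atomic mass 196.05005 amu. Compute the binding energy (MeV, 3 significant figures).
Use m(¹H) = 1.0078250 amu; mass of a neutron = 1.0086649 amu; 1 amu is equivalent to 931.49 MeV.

Σm = 78·m(¹H) + 118·m_n = 78.6103500 + 119.0224582 = 197.6328082 amu
The mass defect is 197.6328082 − 196.05005 = 1.5827582 amu.
Binding energy = Δm·c² = 1.5827582 × 931.49 MeV/amu = 1474.32 MeV

1470 MeV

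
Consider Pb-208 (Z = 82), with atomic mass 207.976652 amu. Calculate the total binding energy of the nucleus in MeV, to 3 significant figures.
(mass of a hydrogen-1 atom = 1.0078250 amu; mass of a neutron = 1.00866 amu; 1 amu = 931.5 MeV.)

The nucleus contains 82 protons and 208 − 82 = 126 neutrons.
Σm = 82·m(¹H) + 126·m_n = 82.6416500 + 127.09116 = 209.7328100 amu
Mass defect Δm = 209.7328100 − 207.976652 = 1.7561580 amu
E_B = 1.7561580 × 931.5 = 1635.86 MeV

1640 MeV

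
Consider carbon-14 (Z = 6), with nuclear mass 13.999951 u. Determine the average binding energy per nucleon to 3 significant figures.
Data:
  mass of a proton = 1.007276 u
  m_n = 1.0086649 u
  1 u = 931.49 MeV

7.52 MeV/nucleon

The nucleus contains 6 protons and 14 − 6 = 8 neutrons.
Total constituent mass: 6 × 1.007276 + 8 × 1.0086649 = 14.1129752 u
The mass defect is 14.1129752 − 13.999951 = 0.1130242 u.
Binding energy = Δm·c² = 0.1130242 × 931.49 MeV/u = 105.281 MeV
Dividing by A = 14 gives 7.520 MeV per nucleon.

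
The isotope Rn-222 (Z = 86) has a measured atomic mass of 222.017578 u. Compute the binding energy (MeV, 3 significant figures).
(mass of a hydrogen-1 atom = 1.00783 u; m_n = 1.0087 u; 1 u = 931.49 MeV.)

1710 MeV

Total constituent mass: 86 × 1.00783 + 136 × 1.0087 = 223.85658 u
The mass defect is 223.85658 − 222.017578 = 1.839002 u.
E_B = 1.839002 × 931.49 = 1713.01 MeV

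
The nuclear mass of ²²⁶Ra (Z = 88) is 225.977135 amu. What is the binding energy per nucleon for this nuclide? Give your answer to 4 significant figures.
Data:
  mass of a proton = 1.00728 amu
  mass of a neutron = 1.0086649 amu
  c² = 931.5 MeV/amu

Σm = 88·m_p + 138·m_n = 88.64064 + 139.1957562 = 227.8363962 amu
Mass defect Δm = 227.8363962 − 225.977135 = 1.8592612 amu
E_B = 1.8592612 × 931.5 = 1731.90 MeV
Per nucleon: 1731.90 / 226 = 7.663 MeV

7.663 MeV/nucleon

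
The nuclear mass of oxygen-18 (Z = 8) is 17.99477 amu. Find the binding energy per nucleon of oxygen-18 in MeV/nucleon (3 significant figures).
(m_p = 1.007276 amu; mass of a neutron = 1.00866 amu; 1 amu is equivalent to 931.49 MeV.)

Total constituent mass: 8 × 1.007276 + 10 × 1.00866 = 18.144808 amu
Δm = 18.144808 − 17.99477 = 0.150038 amu
E_B = 0.150038 × 931.49 = 139.759 MeV
BE/A = 139.759 MeV / 18 = 7.764 MeV/nucleon

7.76 MeV/nucleon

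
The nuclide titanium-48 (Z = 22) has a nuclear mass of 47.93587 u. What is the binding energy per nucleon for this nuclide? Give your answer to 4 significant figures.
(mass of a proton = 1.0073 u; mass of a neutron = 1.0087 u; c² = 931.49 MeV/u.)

8.751 MeV/nucleon

With 22 protons and 26 neutrons (A = 48):
Total constituent mass: 22 × 1.0073 + 26 × 1.0087 = 48.3868 u
Δm = 48.3868 − 47.93587 = 0.45093 u
Binding energy = Δm·c² = 0.45093 × 931.49 MeV/u = 420.037 MeV
BE/A = 420.037 MeV / 48 = 8.751 MeV/nucleon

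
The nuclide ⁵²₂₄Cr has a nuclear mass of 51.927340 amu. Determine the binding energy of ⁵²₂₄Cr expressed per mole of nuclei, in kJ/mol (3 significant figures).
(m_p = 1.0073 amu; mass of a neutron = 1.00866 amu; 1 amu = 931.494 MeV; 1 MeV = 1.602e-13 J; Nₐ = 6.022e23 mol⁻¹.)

4.41e+10 kJ/mol

With 24 protons and 28 neutrons (A = 52):
Total constituent mass: 24 × 1.0073 + 28 × 1.00866 = 52.41768 amu
The mass defect is 52.41768 − 51.927340 = 0.490340 amu.
Binding energy = Δm·c² = 0.490340 × 931.494 MeV/amu = 456.749 MeV
Per nucleus in joules: 456.749 MeV × 1.602e-13 J/MeV = 7.3171e-11 J
Per mole: 7.3171e-11 J × 6.022e23 mol⁻¹ = 4.4064e+13 J/mol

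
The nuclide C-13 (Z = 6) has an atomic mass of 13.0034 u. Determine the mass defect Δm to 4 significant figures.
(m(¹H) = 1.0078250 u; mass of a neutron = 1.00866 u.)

0.1042 u

Total constituent mass: 6 × 1.0078250 + 7 × 1.00866 = 13.1075700 u
Δm = 13.1075700 − 13.0034 = 0.1041700 u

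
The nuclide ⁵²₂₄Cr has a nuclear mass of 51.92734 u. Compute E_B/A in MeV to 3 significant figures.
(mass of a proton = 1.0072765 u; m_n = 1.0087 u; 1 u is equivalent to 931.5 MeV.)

8.79 MeV/nucleon

The nucleus contains 24 protons and 52 − 24 = 28 neutrons.
Σm = 24·m_p + 28·m_n = 24.1746360 + 28.2436 = 52.4182360 u
Δm = 52.4182360 − 51.92734 = 0.4908960 u
Binding energy = Δm·c² = 0.4908960 × 931.5 MeV/u = 457.270 MeV
Dividing by A = 52 gives 8.794 MeV per nucleon.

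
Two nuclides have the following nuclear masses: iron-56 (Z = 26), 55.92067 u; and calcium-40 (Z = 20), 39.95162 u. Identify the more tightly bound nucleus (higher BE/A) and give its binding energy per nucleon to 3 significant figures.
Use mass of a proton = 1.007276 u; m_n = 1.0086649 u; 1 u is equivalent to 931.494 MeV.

iron-56: Σm = 26(1.007276) + 30(1.0086649) = 56.4491230 u; Δm = 0.5284530 u; E_B = 492.25 MeV; E_B/A = 8.790 MeV
calcium-40: Σm = 20(1.007276) + 20(1.0086649) = 40.3188180 u; Δm = 0.3671980 u; E_B = 342.04 MeV; E_B/A = 8.551 MeV
iron-56 has the higher binding energy per nucleon, so it is the more tightly bound nucleus.

iron-56; 8.79 MeV/nucleon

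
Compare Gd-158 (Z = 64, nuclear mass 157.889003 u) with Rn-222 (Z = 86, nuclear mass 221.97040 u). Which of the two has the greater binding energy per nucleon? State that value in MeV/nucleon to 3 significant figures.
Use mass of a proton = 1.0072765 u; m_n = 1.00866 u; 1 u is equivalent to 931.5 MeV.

Gd-158: Σm = 64(1.0072765) + 94(1.00866) = 159.2797360 u; Δm = 1.3907330 u; E_B = 1295.5 MeV; E_B/A = 8.199 MeV
Rn-222: Σm = 86(1.0072765) + 136(1.00866) = 223.8035390 u; Δm = 1.8331390 u; E_B = 1707.6 MeV; E_B/A = 7.692 MeV
Gd-158 has the higher binding energy per nucleon, so it is the more tightly bound nucleus.

Gd-158; 8.20 MeV/nucleon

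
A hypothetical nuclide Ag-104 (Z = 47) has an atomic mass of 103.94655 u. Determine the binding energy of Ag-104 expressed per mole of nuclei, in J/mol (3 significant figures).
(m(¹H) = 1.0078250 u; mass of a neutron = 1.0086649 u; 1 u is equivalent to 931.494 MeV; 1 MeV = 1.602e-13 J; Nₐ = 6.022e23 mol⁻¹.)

With 47 protons and 57 neutrons (A = 104):
Mass of separated nucleons = 47(1.0078250) + 57(1.0086649) = 47.3677750 + 57.4938993 = 104.8616743 u
Mass defect Δm = 104.8616743 − 103.94655 = 0.9151243 u
Binding energy = Δm·c² = 0.9151243 × 931.494 MeV/u = 852.433 MeV
Per nucleus in joules: 852.433 MeV × 1.602e-13 J/MeV = 1.3656e-10 J
Per mole: 1.3656e-10 J × 6.022e23 mol⁻¹ = 8.2236e+13 J/mol

8.22e+13 J/mol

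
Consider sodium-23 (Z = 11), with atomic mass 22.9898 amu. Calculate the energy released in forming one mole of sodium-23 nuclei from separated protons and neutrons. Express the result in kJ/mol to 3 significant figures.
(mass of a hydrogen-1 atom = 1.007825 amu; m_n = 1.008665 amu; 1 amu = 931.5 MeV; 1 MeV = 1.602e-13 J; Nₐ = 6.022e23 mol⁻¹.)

1.80e+10 kJ/mol

Σm = 11·m(¹H) + 12·m_n = 11.086075 + 12.103980 = 23.190055 amu
Δm = 23.190055 − 22.9898 = 0.200255 amu
Binding energy = Δm·c² = 0.200255 × 931.5 MeV/amu = 186.538 MeV
Per nucleus in joules: 186.538 MeV × 1.602e-13 J/MeV = 2.9883e-11 J
Per mole: 2.9883e-11 J × 6.022e23 mol⁻¹ = 1.7996e+13 J/mol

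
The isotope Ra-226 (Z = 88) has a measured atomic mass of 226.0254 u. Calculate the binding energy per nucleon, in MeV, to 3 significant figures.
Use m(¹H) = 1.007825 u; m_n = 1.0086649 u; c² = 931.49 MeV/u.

Total constituent mass: 88 × 1.007825 + 138 × 1.0086649 = 227.8843562 u
Mass defect Δm = 227.8843562 − 226.0254 = 1.8589562 u
Converting to energy: 1.8589562 u × 931.49 MeV/u = 1731.60 MeV
Per nucleon: 1731.60 / 226 = 7.662 MeV

7.66 MeV/nucleon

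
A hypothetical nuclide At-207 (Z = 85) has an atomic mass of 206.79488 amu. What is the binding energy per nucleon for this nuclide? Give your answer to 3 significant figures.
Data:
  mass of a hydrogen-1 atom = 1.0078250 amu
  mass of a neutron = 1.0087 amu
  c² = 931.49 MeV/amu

8.69 MeV/nucleon

The nucleus contains 85 protons and 207 − 85 = 122 neutrons.
Total constituent mass: 85 × 1.0078250 + 122 × 1.0087 = 208.7265250 amu
Δm = 208.7265250 − 206.79488 = 1.9316450 amu
Binding energy = Δm·c² = 1.9316450 × 931.49 MeV/amu = 1799.31 MeV
BE/A = 1799.31 MeV / 207 = 8.692 MeV/nucleon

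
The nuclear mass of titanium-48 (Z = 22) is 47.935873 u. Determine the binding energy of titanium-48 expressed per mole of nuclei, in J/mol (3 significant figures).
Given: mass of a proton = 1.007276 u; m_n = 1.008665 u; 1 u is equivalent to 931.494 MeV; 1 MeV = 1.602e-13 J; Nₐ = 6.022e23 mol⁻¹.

Total constituent mass: 22 × 1.007276 + 26 × 1.008665 = 48.385362 u
Δm = 48.385362 − 47.935873 = 0.449489 u
Binding energy = Δm·c² = 0.449489 × 931.494 MeV/u = 418.696 MeV
Per nucleus in joules: 418.696 MeV × 1.602e-13 J/MeV = 6.7075e-11 J
Per mole: 6.7075e-11 J × 6.022e23 mol⁻¹ = 4.0393e+13 J/mol

4.04e+13 J/mol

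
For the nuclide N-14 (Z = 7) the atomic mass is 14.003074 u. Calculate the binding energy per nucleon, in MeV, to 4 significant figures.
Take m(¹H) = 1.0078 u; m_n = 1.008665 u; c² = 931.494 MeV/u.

Z = 7, so N = A − Z = 14 − 7 = 7.
Total constituent mass: 7 × 1.0078 + 7 × 1.008665 = 14.115255 u
Mass defect Δm = 14.115255 − 14.003074 = 0.112181 u
Converting to energy: 0.112181 u × 931.494 MeV/u = 104.496 MeV
Per nucleon: 104.496 / 14 = 7.464 MeV

7.464 MeV/nucleon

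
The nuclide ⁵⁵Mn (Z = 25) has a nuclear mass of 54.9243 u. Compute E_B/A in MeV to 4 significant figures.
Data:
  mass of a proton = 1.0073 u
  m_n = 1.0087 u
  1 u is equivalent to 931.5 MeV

8.793 MeV/nucleon

Mass of separated nucleons = 25(1.0073) + 30(1.0087) = 25.1825 + 30.2610 = 55.4435 u
Δm = 55.4435 − 54.9243 = 0.5192 u
Converting to energy: 0.5192 u × 931.5 MeV/u = 483.635 MeV
Per nucleon: 483.635 / 55 = 8.793 MeV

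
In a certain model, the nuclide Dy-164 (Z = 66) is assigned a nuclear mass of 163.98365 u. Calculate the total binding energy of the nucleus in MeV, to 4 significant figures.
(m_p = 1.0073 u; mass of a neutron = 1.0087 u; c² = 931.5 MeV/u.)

1258 MeV

With 66 protons and 98 neutrons (A = 164):
Mass of separated nucleons = 66(1.0073) + 98(1.0087) = 66.4818 + 98.8526 = 165.3344 u
Δm = 165.3344 − 163.98365 = 1.35075 u
Converting to energy: 1.35075 u × 931.5 MeV/u = 1258.22 MeV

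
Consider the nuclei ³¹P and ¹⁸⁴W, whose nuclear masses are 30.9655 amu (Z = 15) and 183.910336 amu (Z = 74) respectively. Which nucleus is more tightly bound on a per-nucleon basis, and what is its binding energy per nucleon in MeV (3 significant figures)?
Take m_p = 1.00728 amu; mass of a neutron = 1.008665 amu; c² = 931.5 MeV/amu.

³¹P: Σm = 15(1.00728) + 16(1.008665) = 31.247840 amu; Δm = 0.282340 amu; E_B = 263.00 MeV; E_B/A = 8.484 MeV
¹⁸⁴W: Σm = 74(1.00728) + 110(1.008665) = 185.491870 amu; Δm = 1.581534 amu; E_B = 1473.2 MeV; E_B/A = 8.007 MeV
³¹P has the higher binding energy per nucleon, so it is the more tightly bound nucleus.

³¹P; 8.48 MeV/nucleon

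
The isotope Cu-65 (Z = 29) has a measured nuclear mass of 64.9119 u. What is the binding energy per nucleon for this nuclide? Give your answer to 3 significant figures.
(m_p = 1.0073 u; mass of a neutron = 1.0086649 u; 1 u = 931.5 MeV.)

8.77 MeV/nucleon

Mass of separated nucleons = 29(1.0073) + 36(1.0086649) = 29.2117 + 36.3119364 = 65.5236364 u
Mass defect Δm = 65.5236364 − 64.9119 = 0.6117364 u
Binding energy = Δm·c² = 0.6117364 × 931.5 MeV/u = 569.832 MeV
Dividing by A = 65 gives 8.767 MeV per nucleon.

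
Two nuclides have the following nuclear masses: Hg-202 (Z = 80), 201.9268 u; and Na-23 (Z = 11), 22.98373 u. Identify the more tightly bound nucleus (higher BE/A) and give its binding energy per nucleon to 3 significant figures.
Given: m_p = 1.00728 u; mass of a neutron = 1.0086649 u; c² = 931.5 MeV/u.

Na-23; 8.11 MeV/nucleon

Hg-202: Σm = 80(1.00728) + 122(1.0086649) = 203.6395178 u; Δm = 1.7127178 u; E_B = 1595.4 MeV; E_B/A = 7.898 MeV
Na-23: Σm = 11(1.00728) + 12(1.0086649) = 23.1840588 u; Δm = 0.2003288 u; E_B = 186.61 MeV; E_B/A = 8.113 MeV
Na-23 has the higher binding energy per nucleon, so it is the more tightly bound nucleus.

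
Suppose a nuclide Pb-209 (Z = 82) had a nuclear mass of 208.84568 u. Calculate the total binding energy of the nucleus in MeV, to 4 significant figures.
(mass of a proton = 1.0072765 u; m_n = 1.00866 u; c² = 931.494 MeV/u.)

1724 MeV

With 82 protons and 127 neutrons (A = 209):
Mass of separated nucleons = 82(1.0072765) + 127(1.00866) = 82.5966730 + 128.09982 = 210.6964930 u
Δm = 210.6964930 − 208.84568 = 1.8508130 u
E_B = 1.8508130 × 931.494 = 1724.02 MeV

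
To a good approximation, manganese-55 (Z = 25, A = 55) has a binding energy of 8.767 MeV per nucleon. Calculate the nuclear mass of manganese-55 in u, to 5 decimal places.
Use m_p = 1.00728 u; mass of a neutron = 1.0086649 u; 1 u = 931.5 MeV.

Total binding energy = 55 × 8.767 = 482.185 MeV
Mass defect = 482.185 MeV / (931.5 MeV/u) = 0.5176436 u
Constituent mass = 25(1.00728) + 30(1.0086649) = 55.4419470 u
Nuclear mass = 55.4419470 − 0.5176436 = 54.9243034 u ≈ 54.92430 u (to 5 decimal places)

54.92430 u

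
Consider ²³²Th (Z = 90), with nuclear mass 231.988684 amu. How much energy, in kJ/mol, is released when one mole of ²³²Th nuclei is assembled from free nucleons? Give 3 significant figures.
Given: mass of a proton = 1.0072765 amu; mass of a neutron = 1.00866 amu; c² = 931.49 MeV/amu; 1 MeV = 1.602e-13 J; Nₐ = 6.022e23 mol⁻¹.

The nucleus contains 90 protons and 232 − 90 = 142 neutrons.
Mass of separated nucleons = 90(1.0072765) + 142(1.00866) = 90.6548850 + 143.22972 = 233.8846050 amu
The mass defect is 233.8846050 − 231.988684 = 1.8959210 amu.
Converting to energy: 1.8959210 amu × 931.49 MeV/amu = 1766.03 MeV
Per nucleus in joules: 1766.03 MeV × 1.602e-13 J/MeV = 2.8292e-10 J
Per mole: 2.8292e-10 J × 6.022e23 mol⁻¹ = 1.7037e+14 J/mol

1.70e+11 kJ/mol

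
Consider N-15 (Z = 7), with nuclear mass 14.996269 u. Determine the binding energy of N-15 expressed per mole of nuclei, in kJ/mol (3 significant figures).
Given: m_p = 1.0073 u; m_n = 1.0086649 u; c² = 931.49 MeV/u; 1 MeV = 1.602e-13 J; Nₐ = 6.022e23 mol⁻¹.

With 7 protons and 8 neutrons (A = 15):
Mass of separated nucleons = 7(1.0073) + 8(1.0086649) = 7.0511 + 8.0693192 = 15.1204192 u
Δm = 15.1204192 − 14.996269 = 0.1241502 u
Binding energy = Δm·c² = 0.1241502 × 931.49 MeV/u = 115.645 MeV
Per nucleus in joules: 115.645 MeV × 1.602e-13 J/MeV = 1.8526e-11 J
Per mole: 1.8526e-11 J × 6.022e23 mol⁻¹ = 1.1156e+13 J/mol

1.12e+10 kJ/mol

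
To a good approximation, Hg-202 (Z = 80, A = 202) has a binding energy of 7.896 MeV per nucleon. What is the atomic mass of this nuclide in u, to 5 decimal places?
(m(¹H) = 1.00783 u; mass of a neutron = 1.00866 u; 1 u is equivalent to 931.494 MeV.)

Total binding energy = 202 × 7.896 = 1594.992 MeV
Mass defect = 1594.992 MeV / (931.494 MeV/u) = 1.7122944 u
Constituent mass = 80(1.00783) + 122(1.00866) = 203.68292 u
Atomic mass = 203.68292 − 1.7122944 = 201.9706256 u ≈ 201.97063 u (to 5 decimal places)

201.97063 u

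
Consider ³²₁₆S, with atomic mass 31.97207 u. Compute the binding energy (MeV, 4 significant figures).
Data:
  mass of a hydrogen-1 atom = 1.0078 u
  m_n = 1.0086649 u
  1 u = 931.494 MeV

271.4 MeV

Mass of separated nucleons = 16(1.0078) + 16(1.0086649) = 16.1248 + 16.1386384 = 32.2634384 u
The mass defect is 32.2634384 − 31.97207 = 0.2913684 u.
Binding energy = Δm·c² = 0.2913684 × 931.494 MeV/u = 271.408 MeV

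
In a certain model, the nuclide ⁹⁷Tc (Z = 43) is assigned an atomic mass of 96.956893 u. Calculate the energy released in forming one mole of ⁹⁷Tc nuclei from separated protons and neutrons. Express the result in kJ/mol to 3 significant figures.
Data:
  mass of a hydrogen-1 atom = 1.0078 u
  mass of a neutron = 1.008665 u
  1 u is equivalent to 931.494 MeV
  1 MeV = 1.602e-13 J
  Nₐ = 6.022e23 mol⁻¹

7.61e+10 kJ/mol

With 43 protons and 54 neutrons (A = 97):
Total constituent mass: 43 × 1.0078 + 54 × 1.008665 = 97.803310 u
The mass defect is 97.803310 − 96.956893 = 0.846417 u.
Converting to energy: 0.846417 u × 931.494 MeV/u = 788.432 MeV
Per nucleus in joules: 788.432 MeV × 1.602e-13 J/MeV = 1.2631e-10 J
Per mole: 1.2631e-10 J × 6.022e23 mol⁻¹ = 7.6064e+13 J/mol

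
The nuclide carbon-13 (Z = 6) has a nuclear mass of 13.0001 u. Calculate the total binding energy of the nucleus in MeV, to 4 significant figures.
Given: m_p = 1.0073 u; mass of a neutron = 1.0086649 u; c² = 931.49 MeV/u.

97.20 MeV

Σm = 6·m_p + 7·m_n = 6.0438 + 7.0606543 = 13.1044543 u
Mass defect Δm = 13.1044543 − 13.0001 = 0.1043543 u
E_B = 0.1043543 × 931.49 = 97.20499 MeV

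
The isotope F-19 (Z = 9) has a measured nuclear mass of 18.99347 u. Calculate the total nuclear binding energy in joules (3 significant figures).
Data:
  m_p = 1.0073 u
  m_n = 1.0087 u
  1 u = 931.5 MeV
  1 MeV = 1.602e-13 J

2.38e-11 J

Total constituent mass: 9 × 1.0073 + 10 × 1.0087 = 19.1527 u
The mass defect is 19.1527 − 18.99347 = 0.15923 u.
Converting to energy: 0.15923 u × 931.5 MeV/u = 148.323 MeV
In joules: 148.323 MeV × 1.602e-13 J/MeV = 2.3761e-11 J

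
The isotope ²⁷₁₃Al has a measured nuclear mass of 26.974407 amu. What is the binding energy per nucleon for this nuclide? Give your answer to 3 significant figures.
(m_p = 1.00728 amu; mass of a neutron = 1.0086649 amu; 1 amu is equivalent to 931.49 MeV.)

8.33 MeV/nucleon

The nucleus contains 13 protons and 27 − 13 = 14 neutrons.
Mass of separated nucleons = 13(1.00728) + 14(1.0086649) = 13.09464 + 14.1213086 = 27.2159486 amu
Mass defect Δm = 27.2159486 − 26.974407 = 0.2415416 amu
Converting to energy: 0.2415416 amu × 931.49 MeV/amu = 224.994 MeV
Per nucleon: 224.994 / 27 = 8.333 MeV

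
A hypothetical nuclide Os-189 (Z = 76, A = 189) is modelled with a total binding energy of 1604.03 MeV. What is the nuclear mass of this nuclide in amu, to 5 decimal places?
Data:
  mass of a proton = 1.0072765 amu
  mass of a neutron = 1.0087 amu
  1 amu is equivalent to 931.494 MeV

Mass defect = 1604.03 MeV / (931.494 MeV/amu) = 1.7219971 amu
Constituent mass = 76(1.0072765) + 113(1.0087) = 190.5361140 amu
Nuclear mass = 190.5361140 − 1.7219971 = 188.8141169 amu ≈ 188.81412 amu (to 5 decimal places)

188.81412 amu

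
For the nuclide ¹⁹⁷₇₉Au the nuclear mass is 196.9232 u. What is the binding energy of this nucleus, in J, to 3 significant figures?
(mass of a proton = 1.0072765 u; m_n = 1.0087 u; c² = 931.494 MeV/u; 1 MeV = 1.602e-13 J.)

Total constituent mass: 79 × 1.0072765 + 118 × 1.0087 = 198.6014435 u
Δm = 198.6014435 − 196.9232 = 1.6782435 u
E_B = 1.6782435 × 931.494 = 1563.27 MeV
In joules: 1563.27 MeV × 1.602e-13 J/MeV = 2.5044e-10 J

2.50e-10 J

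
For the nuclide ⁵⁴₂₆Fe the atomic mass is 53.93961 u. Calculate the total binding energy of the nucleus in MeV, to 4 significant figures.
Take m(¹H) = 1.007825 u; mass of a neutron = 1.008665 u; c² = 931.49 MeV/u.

Z = 26, so N = A − Z = 54 − 26 = 28.
Mass of separated nucleons = 26(1.007825) + 28(1.008665) = 26.203450 + 28.242620 = 54.446070 u
Mass defect Δm = 54.446070 − 53.93961 = 0.506460 u
Converting to energy: 0.506460 u × 931.49 MeV/u = 471.762 MeV

471.8 MeV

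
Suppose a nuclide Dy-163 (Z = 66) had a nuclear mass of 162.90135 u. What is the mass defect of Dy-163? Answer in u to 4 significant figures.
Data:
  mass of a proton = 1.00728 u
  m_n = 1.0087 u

1.423 u

Mass of separated nucleons = 66(1.00728) + 97(1.0087) = 66.48048 + 97.8439 = 164.32438 u
Mass defect Δm = 164.32438 − 162.90135 = 1.42303 u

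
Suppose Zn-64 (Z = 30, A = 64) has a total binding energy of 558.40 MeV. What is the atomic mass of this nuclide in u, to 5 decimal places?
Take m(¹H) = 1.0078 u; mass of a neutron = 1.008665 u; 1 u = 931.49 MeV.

63.92914 u

Mass defect = 558.40 MeV / (931.49 MeV/u) = 0.5994697 u
Constituent mass = 30(1.0078) + 34(1.008665) = 64.528610 u
Atomic mass = 64.528610 − 0.5994697 = 63.9291403 u ≈ 63.92914 u (to 5 decimal places)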